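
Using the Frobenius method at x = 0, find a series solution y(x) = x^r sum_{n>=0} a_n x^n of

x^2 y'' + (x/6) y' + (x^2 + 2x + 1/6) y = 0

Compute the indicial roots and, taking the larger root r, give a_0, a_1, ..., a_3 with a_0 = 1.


Write in Frobenius form y'' + (p(x)/x) y' + (q(x)/x^2) y = 0:
  p(x) = 1/6,  q(x) = x^2 + 2x + 1/6.
Indicial equation: r(r-1) + (1/6) r + (1/6) = 0 -> roots r_1 = 1/2, r_2 = 1/3.
Take r = r_1 = 1/2. Let y(x) = x^r sum_{n>=0} a_n x^n with a_0 = 1.
Substitute y = x^r sum a_n x^n and match x^{r+n}. The recurrence is
  D(n) a_n + 2 a_{n-1} + 1 a_{n-2} = 0,  where D(n) = (r+n)(r+n-1) + (1/6)(r+n) + (1/6).
  a_n = [-2 a_{n-1} - 1 a_{n-2}] / D(n).
Since the indicial polynomial factors as (r - r_1)(r - r_2), D(n) = (r_1 + n - r_1)(r_1 + n - r_2) = n(n + 1/6).
Evaluating step by step (a_0 = 1):
  n = 1: D(1) = 1(1 + 1/6) = 7/6; numerator = -2(1) = -2; a_1 = (-2)/(7/6) = -12/7
  n = 2: D(2) = 2(2 + 1/6) = 13/3; numerator = -2(-12/7) - 1(1) = 17/7; a_2 = (17/7)/(13/3) = 51/91
  n = 3: D(3) = 3(3 + 1/6) = 19/2; numerator = -2(51/91) - 1(-12/7) = 54/91; a_3 = (54/91)/(19/2) = 108/1729

r = 1/2; a_0 = 1; a_1 = -12/7; a_2 = 51/91; a_3 = 108/1729


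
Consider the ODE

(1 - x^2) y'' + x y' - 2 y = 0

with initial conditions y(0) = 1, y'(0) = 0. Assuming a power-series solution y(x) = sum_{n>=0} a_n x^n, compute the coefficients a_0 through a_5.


Ansatz: y(x) = sum_{n>=0} a_n x^n, so y'(x) = sum_{n>=1} n a_n x^(n-1) and y''(x) = sum_{n>=2} n(n-1) a_n x^(n-2).
Substitute into P(x) y'' + Q(x) y' + R(x) y = 0 with P(x) = 1 - x^2, Q(x) = x, R(x) = -2, and match powers of x.
Initial conditions: a_0 = 1, a_1 = 0.
Setting the coefficient of each power of x to zero and solving order by order (substituting the coefficients already found):
  x^0: 2 a_2 - 2 a_0 = 0  ->  2 a_2 = 2 a_0 = 2  ->  a_2 = 1
  x^1: 6 a_3 - a_1 = 0  ->  6 a_3 = a_1 = 0  ->  a_3 = 0
  x^2: 12 a_4 - 2 a_2 = 0  ->  12 a_4 = 2 a_2 = 2  ->  a_4 = 1/6
  x^3: 20 a_5 - 5 a_3 = 0  ->  20 a_5 = 5 a_3 = 0  ->  a_5 = 0
Truncated series: y(x) = 1 + x^2 + (1/6) x^4 + O(x^6).

a_0 = 1; a_1 = 0; a_2 = 1; a_3 = 0; a_4 = 1/6; a_5 = 0


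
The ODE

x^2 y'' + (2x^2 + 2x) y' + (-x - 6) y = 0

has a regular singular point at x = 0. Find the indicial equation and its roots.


Divide by x^2 to reach normal form y'' + P_1(x) y' + P_2(x) y = 0 with P_1(x) = 2 + 2/x and P_2(x) = -1/x - 6/x^2.
x = 0 is a singular point because the y'-coefficient 2 + 2/x has a pole at x = 0 and the y-coefficient -1/x - 6/x^2 has a pole at x = 0.
It is a regular singular point because x P_1(x) = p(x) = 2x + 2 and x^2 P_2(x) = q(x) = -x - 6 are polynomials, hence analytic at x = 0.
p(0) = 2,  q(0) = -6.
Indicial equation: r(r-1) + p(0) r + q(0) = 0, i.e. r^2 + (p(0) - 1) r + q(0) = 0, i.e. r^2 + 1 r - 6 = 0.
Discriminant: (1)^2 - 4(-6) = 25, so r = (-1 ± 5)/2.
Solving: r_1 = 2, r_2 = -3.

indicial: r^2 + 1 r - 6 = 0; roots r_1 = 2, r_2 = -3


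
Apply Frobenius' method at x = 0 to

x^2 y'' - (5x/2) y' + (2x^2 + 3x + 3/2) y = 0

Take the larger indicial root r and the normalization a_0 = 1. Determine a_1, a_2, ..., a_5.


Write in Frobenius form y'' + (p(x)/x) y' + (q(x)/x^2) y = 0:
  p(x) = -5/2,  q(x) = 2x^2 + 3x + 3/2.
Indicial equation: r(r-1) + (-5/2) r + (3/2) = 0 -> roots r_1 = 3, r_2 = 1/2.
Take r = r_1 = 3. Let y(x) = x^r sum_{n>=0} a_n x^n with a_0 = 1.
Substitute y = x^r sum a_n x^n and match x^{r+n}. The recurrence is
  D(n) a_n + 3 a_{n-1} + 2 a_{n-2} = 0,  where D(n) = (r+n)(r+n-1) + (-5/2)(r+n) + (3/2).
  a_n = [-3 a_{n-1} - 2 a_{n-2}] / D(n).
Since the indicial polynomial factors as (r - r_1)(r - r_2), D(n) = (r_1 + n - r_1)(r_1 + n - r_2) = n(n + 5/2).
Evaluating step by step (a_0 = 1):
  n = 1: D(1) = 1(1 + 5/2) = 7/2; numerator = -3(1) = -3; a_1 = (-3)/(7/2) = -6/7
  n = 2: D(2) = 2(2 + 5/2) = 9; numerator = -3(-6/7) - 2(1) = 4/7; a_2 = (4/7)/(9) = 4/63
  n = 3: D(3) = 3(3 + 5/2) = 33/2; numerator = -3(4/63) - 2(-6/7) = 32/21; a_3 = (32/21)/(33/2) = 64/693
  n = 4: D(4) = 4(4 + 5/2) = 26; numerator = -3(64/693) - 2(4/63) = -40/99; a_4 = (-40/99)/(26) = -20/1287
  n = 5: D(5) = 5(5 + 5/2) = 75/2; numerator = -3(-20/1287) - 2(64/693) = -1244/9009; a_5 = (-1244/9009)/(75/2) = -2488/675675

r = 3; a_0 = 1; a_1 = -6/7; a_2 = 4/63; a_3 = 64/693; a_4 = -20/1287; a_5 = -2488/675675


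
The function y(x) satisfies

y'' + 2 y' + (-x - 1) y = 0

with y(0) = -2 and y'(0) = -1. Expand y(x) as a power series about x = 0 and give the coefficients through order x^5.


Ansatz: y(x) = sum_{n>=0} a_n x^n, so y'(x) = sum_{n>=1} n a_n x^(n-1) and y''(x) = sum_{n>=2} n(n-1) a_n x^(n-2).
Substitute into P(x) y'' + Q(x) y' + R(x) y = 0 with P(x) = 1, Q(x) = 2, R(x) = -x - 1, and match powers of x.
Initial conditions: a_0 = -2, a_1 = -1.
Setting the coefficient of each power of x to zero and solving order by order (substituting the coefficients already found):
  x^0: 2 a_2 + 2 a_1 - a_0 = 0  ->  2 a_2 = -2 a_1 + a_0 = 0  ->  a_2 = 0
  x^1: 6 a_3 + 4 a_2 - a_1 - a_0 = 0  ->  6 a_3 = -4 a_2 + a_1 + a_0 = -3  ->  a_3 = -1/2
  x^2: 12 a_4 + 6 a_3 - a_2 - a_1 = 0  ->  12 a_4 = -6 a_3 + a_2 + a_1 = 2  ->  a_4 = 1/6
  x^3: 20 a_5 + 8 a_4 - a_3 - a_2 = 0  ->  20 a_5 = -8 a_4 + a_3 + a_2 = -11/6  ->  a_5 = -11/120
Truncated series: y(x) = -2 - x - (1/2) x^3 + (1/6) x^4 - (11/120) x^5 + O(x^6).

a_0 = -2; a_1 = -1; a_2 = 0; a_3 = -1/2; a_4 = 1/6; a_5 = -11/120


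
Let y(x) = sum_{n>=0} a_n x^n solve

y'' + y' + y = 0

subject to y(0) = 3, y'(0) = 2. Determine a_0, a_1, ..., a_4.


Ansatz: y(x) = sum_{n>=0} a_n x^n, so y'(x) = sum_{n>=1} n a_n x^(n-1) and y''(x) = sum_{n>=2} n(n-1) a_n x^(n-2).
Substitute into P(x) y'' + Q(x) y' + R(x) y = 0 with P(x) = 1, Q(x) = 1, R(x) = 1, and match powers of x.
Initial conditions: a_0 = 3, a_1 = 2.
Setting the coefficient of each power of x to zero and solving order by order (substituting the coefficients already found):
  x^0: 2 a_2 + a_1 + a_0 = 0  ->  2 a_2 = -a_1 - a_0 = -5  ->  a_2 = -5/2
  x^1: 6 a_3 + 2 a_2 + a_1 = 0  ->  6 a_3 = -2 a_2 - a_1 = 3  ->  a_3 = 1/2
  x^2: 12 a_4 + 3 a_3 + a_2 = 0  ->  12 a_4 = -3 a_3 - a_2 = 1  ->  a_4 = 1/12
Truncated series: y(x) = 3 + 2 x - (5/2) x^2 + (1/2) x^3 + (1/12) x^4 + O(x^5).

a_0 = 3; a_1 = 2; a_2 = -5/2; a_3 = 1/2; a_4 = 1/12


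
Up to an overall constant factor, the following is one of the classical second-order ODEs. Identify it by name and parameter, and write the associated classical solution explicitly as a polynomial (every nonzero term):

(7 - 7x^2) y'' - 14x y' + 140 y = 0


All three coefficients share the factor 7; dividing through by 7 gives  (1 - x^2) y'' - 2x y' + 20 y = 0.
This matches the Legendre equation (1 - x^2) y'' - 2x y' + n(n+1) y = 0 (note the -2x y' term) with n(n+1) = 20, so n = 4; the polynomial solution is P_4(x).
With y = sum_k a_k x^k, matching x^k gives (k+2)(k+1) a_{k+2} = [k(k+1) - n(n+1)] a_k = (k - 4)(k + 5) a_k. The right side vanishes at k = 4, so the series with the parity of 4 terminates at degree 4.
Standard normalization (P_n(1) = 1): leading coefficient (2n)!/(2^n (n!)^2) = 40320/(16*576) = 35/8, so a_4 = 35/8. Work downward with a_k = (k+1)(k+2) a_{k+2} / ((k - 4)(k + 5)):
  a_2 = (3)(4)(35/8) / ((2 - 4)(2 + 5)) = (105/2)/(-14) = -15/4
  a_0 = (1)(2)(-15/4) / ((0 - 4)(0 + 5)) = (-15/2)/(-20) = 3/8
Hence P_4(x) = 35 x^4/8 - 15 x^2/4 + 3/8.

P_4(x); series = 35 x^4/8 - 15 x^2/4 + 3/8


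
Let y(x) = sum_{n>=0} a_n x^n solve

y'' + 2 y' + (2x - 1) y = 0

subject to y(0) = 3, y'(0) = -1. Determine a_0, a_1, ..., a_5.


Ansatz: y(x) = sum_{n>=0} a_n x^n, so y'(x) = sum_{n>=1} n a_n x^(n-1) and y''(x) = sum_{n>=2} n(n-1) a_n x^(n-2).
Substitute into P(x) y'' + Q(x) y' + R(x) y = 0 with P(x) = 1, Q(x) = 2, R(x) = 2x - 1, and match powers of x.
Initial conditions: a_0 = 3, a_1 = -1.
Setting the coefficient of each power of x to zero and solving order by order (substituting the coefficients already found):
  x^0: 2 a_2 + 2 a_1 - a_0 = 0  ->  2 a_2 = -2 a_1 + a_0 = 5  ->  a_2 = 5/2
  x^1: 6 a_3 + 4 a_2 - a_1 + 2 a_0 = 0  ->  6 a_3 = -4 a_2 + a_1 - 2 a_0 = -17  ->  a_3 = -17/6
  x^2: 12 a_4 + 6 a_3 - a_2 + 2 a_1 = 0  ->  12 a_4 = -6 a_3 + a_2 - 2 a_1 = 43/2  ->  a_4 = 43/24
  x^3: 20 a_5 + 8 a_4 - a_3 + 2 a_2 = 0  ->  20 a_5 = -8 a_4 + a_3 - 2 a_2 = -133/6  ->  a_5 = -133/120
Truncated series: y(x) = 3 - x + (5/2) x^2 - (17/6) x^3 + (43/24) x^4 - (133/120) x^5 + O(x^6).

a_0 = 3; a_1 = -1; a_2 = 5/2; a_3 = -17/6; a_4 = 43/24; a_5 = -133/120


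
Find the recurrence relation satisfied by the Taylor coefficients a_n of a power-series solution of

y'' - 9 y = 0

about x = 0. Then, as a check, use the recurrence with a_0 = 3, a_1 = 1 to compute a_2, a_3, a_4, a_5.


Substitute y = sum_n a_n x^n into y'' + (const) y = 0.
y''(x) = sum_{n>=0} (n+2)(n+1) a_{n+2} x^n.
The ODE becomes sum_n [(n+2)(n+1) a_{n+2} - 9 a_n] x^n = 0.
Setting each coefficient to zero gives the recurrence:
  (n+2)(n+1) a_{n+2} - 9 a_n = 0,
  a_{n+2} = 9 / ((n+1)(n+2)) a_n.

Check with a_0 = 3, a_1 = 1 (apply the recurrence for n = 0, 1, 2, 3): a_0 = 3, a_1 = 1, a_2 = 27/2, a_3 = 3/2, a_4 = 81/8, a_5 = 27/40.

a_{n+2} = 9/((n+1)(n+2)) * a_n; check: a_0 = 3, a_1 = 1, a_2 = 27/2, a_3 = 3/2, a_4 = 81/8, a_5 = 27/40


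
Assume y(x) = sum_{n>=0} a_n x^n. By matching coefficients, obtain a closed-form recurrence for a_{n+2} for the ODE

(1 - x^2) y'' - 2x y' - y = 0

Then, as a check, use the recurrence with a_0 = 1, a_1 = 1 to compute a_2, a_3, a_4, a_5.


Substitute y = sum_n a_n x^n.
(1 - 1 x^2) y'' contributes (n+2)(n+1) a_{n+2} - n(n-1) a_n at x^n.
-2 x y'(x) contributes -2 n a_n at x^n.
-y(x) contributes -1 a_n at x^n.
Matching x^n: (n+2)(n+1) a_{n+2} + (-n(n-1) - 2 n - 1) a_n = 0.
Thus a_{n+2} = (n(n-1) + 2 n + 1) / ((n+1)(n+2)) * a_n.

Check with a_0 = 1, a_1 = 1 (apply the recurrence for n = 0, 1, 2, 3): a_0 = 1, a_1 = 1, a_2 = 1/2, a_3 = 1/2, a_4 = 7/24, a_5 = 13/40.

a_(n+2) = (n(n-1) + 2 n + 1) / ((n+1)(n+2)) * a_n; check: a_0 = 1, a_1 = 1, a_2 = 1/2, a_3 = 1/2, a_4 = 7/24, a_5 = 13/40


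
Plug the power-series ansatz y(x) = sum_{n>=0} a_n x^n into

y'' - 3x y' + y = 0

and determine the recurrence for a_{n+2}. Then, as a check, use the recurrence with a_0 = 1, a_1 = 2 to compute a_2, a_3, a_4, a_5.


Substitute y = sum_n a_n x^n.
y''(x) has coefficient (n+2)(n+1) a_{n+2} at x^n;
-3 x y'(x) has coefficient -3 n a_n at x^n (shift);
y(x) has coefficient 1 a_n at x^n.
Matching x^n: (n+2)(n+1) a_{n+2} + (-3n + 1) a_n = 0.
Thus a_{n+2} = (3n - 1) / ((n+1)(n+2)) * a_n.

Check with a_0 = 1, a_1 = 2 (apply the recurrence for n = 0, 1, 2, 3): a_0 = 1, a_1 = 2, a_2 = -1/2, a_3 = 2/3, a_4 = -5/24, a_5 = 4/15.

a_(n+2) = (3n - 1) / ((n+1)(n+2)) * a_n; check: a_0 = 1, a_1 = 2, a_2 = -1/2, a_3 = 2/3, a_4 = -5/24, a_5 = 4/15


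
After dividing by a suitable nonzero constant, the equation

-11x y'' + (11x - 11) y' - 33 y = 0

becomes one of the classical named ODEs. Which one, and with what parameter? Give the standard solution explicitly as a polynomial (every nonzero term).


All three coefficients share the factor -11; dividing through by -11 gives  x y'' + (1 - x) y' + 3 y = 0.
This matches the Laguerre equation x y'' + (1 - x) y' + n y = 0 with n = 3; the polynomial solution is L_3(x).
With y = sum_k a_k x^k, matching x^k gives (k+1)k a_{k+1} + (k+1) a_{k+1} - k a_k + n a_k = 0, i.e. (k+1)^2 a_{k+1} = (k - n) a_k = (k - 3) a_k. The right side vanishes at k = 3, so the series terminates at degree 3.
Standard normalization L_n(0) = 1 gives a_0 = 1. Work upward with a_{k+1} = (k - 3) a_k / (k+1)^2:
  a_1 = (0 - 3)(1) / 1^2 = -3/1 = -3
  a_2 = (1 - 3)(-3) / 2^2 = 6/4 = 3/2
  a_3 = (2 - 3)(3/2) / 3^2 = (-3/2)/9 = -1/6
Hence L_3(x) = -x^3/6 + 3 x^2/2 - 3 x + 1.

L_3(x); series = -x^3/6 + 3 x^2/2 - 3 x + 1


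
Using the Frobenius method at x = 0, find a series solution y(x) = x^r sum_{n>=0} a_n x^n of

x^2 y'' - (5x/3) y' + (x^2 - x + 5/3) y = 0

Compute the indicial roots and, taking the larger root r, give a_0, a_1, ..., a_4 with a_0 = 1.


Write in Frobenius form y'' + (p(x)/x) y' + (q(x)/x^2) y = 0:
  p(x) = -5/3,  q(x) = x^2 - x + 5/3.
Indicial equation: r(r-1) + (-5/3) r + (5/3) = 0 -> roots r_1 = 5/3, r_2 = 1.
Take r = r_1 = 5/3. Let y(x) = x^r sum_{n>=0} a_n x^n with a_0 = 1.
Substitute y = x^r sum a_n x^n and match x^{r+n}. The recurrence is
  D(n) a_n - 1 a_{n-1} + 1 a_{n-2} = 0,  where D(n) = (r+n)(r+n-1) + (-5/3)(r+n) + (5/3).
  a_n = [1 a_{n-1} - 1 a_{n-2}] / D(n).
Since the indicial polynomial factors as (r - r_1)(r - r_2), D(n) = (r_1 + n - r_1)(r_1 + n - r_2) = n(n + 2/3).
Evaluating step by step (a_0 = 1):
  n = 1: D(1) = 1(1 + 2/3) = 5/3; numerator = 1(1) = 1; a_1 = (1)/(5/3) = 3/5
  n = 2: D(2) = 2(2 + 2/3) = 16/3; numerator = 1(3/5) - 1(1) = -2/5; a_2 = (-2/5)/(16/3) = -3/40
  n = 3: D(3) = 3(3 + 2/3) = 11; numerator = 1(-3/40) - 1(3/5) = -27/40; a_3 = (-27/40)/(11) = -27/440
  n = 4: D(4) = 4(4 + 2/3) = 56/3; numerator = 1(-27/440) - 1(-3/40) = 3/220; a_4 = (3/220)/(56/3) = 9/12320

r = 5/3; a_0 = 1; a_1 = 3/5; a_2 = -3/40; a_3 = -27/440; a_4 = 9/12320


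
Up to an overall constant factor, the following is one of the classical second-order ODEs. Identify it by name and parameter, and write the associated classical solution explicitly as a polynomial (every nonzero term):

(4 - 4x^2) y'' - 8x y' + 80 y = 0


All three coefficients share the factor 4; dividing through by 4 gives  (1 - x^2) y'' - 2x y' + 20 y = 0.
This matches the Legendre equation (1 - x^2) y'' - 2x y' + n(n+1) y = 0 (note the -2x y' term) with n(n+1) = 20, so n = 4; the polynomial solution is P_4(x).
With y = sum_k a_k x^k, matching x^k gives (k+2)(k+1) a_{k+2} = [k(k+1) - n(n+1)] a_k = (k - 4)(k + 5) a_k. The right side vanishes at k = 4, so the series with the parity of 4 terminates at degree 4.
Standard normalization (P_n(1) = 1): leading coefficient (2n)!/(2^n (n!)^2) = 40320/(16*576) = 35/8, so a_4 = 35/8. Work downward with a_k = (k+1)(k+2) a_{k+2} / ((k - 4)(k + 5)):
  a_2 = (3)(4)(35/8) / ((2 - 4)(2 + 5)) = (105/2)/(-14) = -15/4
  a_0 = (1)(2)(-15/4) / ((0 - 4)(0 + 5)) = (-15/2)/(-20) = 3/8
Hence P_4(x) = 35 x^4/8 - 15 x^2/4 + 3/8.

P_4(x); series = 35 x^4/8 - 15 x^2/4 + 3/8


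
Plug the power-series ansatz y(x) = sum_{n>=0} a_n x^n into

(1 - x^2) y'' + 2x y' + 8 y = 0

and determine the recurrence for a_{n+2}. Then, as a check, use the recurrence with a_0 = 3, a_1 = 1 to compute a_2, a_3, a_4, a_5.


Substitute y = sum_n a_n x^n.
(1 - 1 x^2) y'' contributes (n+2)(n+1) a_{n+2} - n(n-1) a_n at x^n.
2 x y'(x) contributes 2 n a_n at x^n.
8 y(x) contributes 8 a_n at x^n.
Matching x^n: (n+2)(n+1) a_{n+2} + (-n(n-1) + 2 n + 8) a_n = 0.
Thus a_{n+2} = (n(n-1) - 2 n - 8) / ((n+1)(n+2)) * a_n.

Check with a_0 = 3, a_1 = 1 (apply the recurrence for n = 0, 1, 2, 3): a_0 = 3, a_1 = 1, a_2 = -12, a_3 = -5/3, a_4 = 10, a_5 = 2/3.

a_(n+2) = (n(n-1) - 2 n - 8) / ((n+1)(n+2)) * a_n; check: a_0 = 3, a_1 = 1, a_2 = -12, a_3 = -5/3, a_4 = 10, a_5 = 2/3


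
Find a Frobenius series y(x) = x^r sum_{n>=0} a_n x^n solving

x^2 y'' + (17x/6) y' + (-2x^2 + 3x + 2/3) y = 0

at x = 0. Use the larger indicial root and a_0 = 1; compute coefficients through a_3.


Write in Frobenius form y'' + (p(x)/x) y' + (q(x)/x^2) y = 0:
  p(x) = 17/6,  q(x) = -2x^2 + 3x + 2/3.
Indicial equation: r(r-1) + (17/6) r + (2/3) = 0 -> roots r_1 = -1/2, r_2 = -4/3.
Take r = r_1 = -1/2. Let y(x) = x^r sum_{n>=0} a_n x^n with a_0 = 1.
Substitute y = x^r sum a_n x^n and match x^{r+n}. The recurrence is
  D(n) a_n + 3 a_{n-1} - 2 a_{n-2} = 0,  where D(n) = (r+n)(r+n-1) + (17/6)(r+n) + (2/3).
  a_n = [-3 a_{n-1} + 2 a_{n-2}] / D(n).
Since the indicial polynomial factors as (r - r_1)(r - r_2), D(n) = (r_1 + n - r_1)(r_1 + n - r_2) = n(n + 5/6).
Evaluating step by step (a_0 = 1):
  n = 1: D(1) = 1(1 + 5/6) = 11/6; numerator = -3(1) = -3; a_1 = (-3)/(11/6) = -18/11
  n = 2: D(2) = 2(2 + 5/6) = 17/3; numerator = -3(-18/11) + 2(1) = 76/11; a_2 = (76/11)/(17/3) = 228/187
  n = 3: D(3) = 3(3 + 5/6) = 23/2; numerator = -3(228/187) + 2(-18/11) = -1296/187; a_3 = (-1296/187)/(23/2) = -2592/4301

r = -1/2; a_0 = 1; a_1 = -18/11; a_2 = 228/187; a_3 = -2592/4301


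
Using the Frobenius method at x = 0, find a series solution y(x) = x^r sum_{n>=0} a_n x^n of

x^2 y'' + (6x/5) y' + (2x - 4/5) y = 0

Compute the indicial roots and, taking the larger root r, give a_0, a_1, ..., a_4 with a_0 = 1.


Write in Frobenius form y'' + (p(x)/x) y' + (q(x)/x^2) y = 0:
  p(x) = 6/5,  q(x) = 2x - 4/5.
Indicial equation: r(r-1) + (6/5) r + (-4/5) = 0 -> roots r_1 = 4/5, r_2 = -1.
Take r = r_1 = 4/5. Let y(x) = x^r sum_{n>=0} a_n x^n with a_0 = 1.
Substitute y = x^r sum a_n x^n and match x^{r+n}. The recurrence is
  D(n) a_n + 2 a_{n-1} = 0,  where D(n) = (r+n)(r+n-1) + (6/5)(r+n) + (-4/5).
  a_n = -2 / D(n) * a_{n-1}.
Since the indicial polynomial factors as (r - r_1)(r - r_2), D(n) = (r_1 + n - r_1)(r_1 + n - r_2) = n(n + 9/5).
Evaluating step by step (a_0 = 1):
  n = 1: D(1) = 1(1 + 9/5) = 14/5; numerator = -2(1) = -2; a_1 = (-2)/(14/5) = -5/7
  n = 2: D(2) = 2(2 + 9/5) = 38/5; numerator = -2(-5/7) = 10/7; a_2 = (10/7)/(38/5) = 25/133
  n = 3: D(3) = 3(3 + 9/5) = 72/5; numerator = -2(25/133) = -50/133; a_3 = (-50/133)/(72/5) = -125/4788
  n = 4: D(4) = 4(4 + 9/5) = 116/5; numerator = -2(-125/4788) = 125/2394; a_4 = (125/2394)/(116/5) = 625/277704

r = 4/5; a_0 = 1; a_1 = -5/7; a_2 = 25/133; a_3 = -125/4788; a_4 = 625/277704


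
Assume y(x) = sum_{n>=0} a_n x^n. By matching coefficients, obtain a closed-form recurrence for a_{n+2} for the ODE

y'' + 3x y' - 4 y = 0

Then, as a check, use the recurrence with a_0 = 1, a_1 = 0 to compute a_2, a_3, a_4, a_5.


Substitute y = sum_n a_n x^n.
y''(x) has coefficient (n+2)(n+1) a_{n+2} at x^n;
3 x y'(x) has coefficient 3 n a_n at x^n (shift);
-4 y(x) has coefficient -4 a_n at x^n.
Matching x^n: (n+2)(n+1) a_{n+2} + (3n - 4) a_n = 0.
Thus a_{n+2} = (-3n + 4) / ((n+1)(n+2)) * a_n.

Check with a_0 = 1, a_1 = 0 (apply the recurrence for n = 0, 1, 2, 3): a_0 = 1, a_1 = 0, a_2 = 2, a_3 = 0, a_4 = -1/3, a_5 = 0.

a_(n+2) = (-3n + 4) / ((n+1)(n+2)) * a_n; check: a_0 = 1, a_1 = 0, a_2 = 2, a_3 = 0, a_4 = -1/3, a_5 = 0


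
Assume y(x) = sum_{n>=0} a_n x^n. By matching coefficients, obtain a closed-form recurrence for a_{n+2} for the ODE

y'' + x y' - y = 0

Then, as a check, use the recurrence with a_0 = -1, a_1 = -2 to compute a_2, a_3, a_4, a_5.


Substitute y = sum_n a_n x^n.
y''(x) has coefficient (n+2)(n+1) a_{n+2} at x^n;
x y'(x) has coefficient n a_n at x^n (shift);
-y(x) has coefficient -1 a_n at x^n.
Matching x^n: (n+2)(n+1) a_{n+2} + (n - 1) a_n = 0.
Thus a_{n+2} = (-n + 1) / ((n+1)(n+2)) * a_n.

Check with a_0 = -1, a_1 = -2 (apply the recurrence for n = 0, 1, 2, 3): a_0 = -1, a_1 = -2, a_2 = -1/2, a_3 = 0, a_4 = 1/24, a_5 = 0.

a_(n+2) = (-n + 1) / ((n+1)(n+2)) * a_n; check: a_0 = -1, a_1 = -2, a_2 = -1/2, a_3 = 0, a_4 = 1/24, a_5 = 0


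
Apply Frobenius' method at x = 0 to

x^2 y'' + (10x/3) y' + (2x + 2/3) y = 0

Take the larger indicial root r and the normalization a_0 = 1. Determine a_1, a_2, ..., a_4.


Write in Frobenius form y'' + (p(x)/x) y' + (q(x)/x^2) y = 0:
  p(x) = 10/3,  q(x) = 2x + 2/3.
Indicial equation: r(r-1) + (10/3) r + (2/3) = 0 -> roots r_1 = -1/3, r_2 = -2.
Take r = r_1 = -1/3. Let y(x) = x^r sum_{n>=0} a_n x^n with a_0 = 1.
Substitute y = x^r sum a_n x^n and match x^{r+n}. The recurrence is
  D(n) a_n + 2 a_{n-1} = 0,  where D(n) = (r+n)(r+n-1) + (10/3)(r+n) + (2/3).
  a_n = -2 / D(n) * a_{n-1}.
Since the indicial polynomial factors as (r - r_1)(r - r_2), D(n) = (r_1 + n - r_1)(r_1 + n - r_2) = n(n + 5/3).
Evaluating step by step (a_0 = 1):
  n = 1: D(1) = 1(1 + 5/3) = 8/3; numerator = -2(1) = -2; a_1 = (-2)/(8/3) = -3/4
  n = 2: D(2) = 2(2 + 5/3) = 22/3; numerator = -2(-3/4) = 3/2; a_2 = (3/2)/(22/3) = 9/44
  n = 3: D(3) = 3(3 + 5/3) = 14; numerator = -2(9/44) = -9/22; a_3 = (-9/22)/(14) = -9/308
  n = 4: D(4) = 4(4 + 5/3) = 68/3; numerator = -2(-9/308) = 9/154; a_4 = (9/154)/(68/3) = 27/10472

r = -1/3; a_0 = 1; a_1 = -3/4; a_2 = 9/44; a_3 = -9/308; a_4 = 27/10472


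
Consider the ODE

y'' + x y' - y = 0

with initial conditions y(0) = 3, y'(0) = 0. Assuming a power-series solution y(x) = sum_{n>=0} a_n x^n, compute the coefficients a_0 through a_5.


Ansatz: y(x) = sum_{n>=0} a_n x^n, so y'(x) = sum_{n>=1} n a_n x^(n-1) and y''(x) = sum_{n>=2} n(n-1) a_n x^(n-2).
Substitute into P(x) y'' + Q(x) y' + R(x) y = 0 with P(x) = 1, Q(x) = x, R(x) = -1, and match powers of x.
Initial conditions: a_0 = 3, a_1 = 0.
Setting the coefficient of each power of x to zero and solving order by order (substituting the coefficients already found):
  x^0: 2 a_2 - a_0 = 0  ->  2 a_2 = a_0 = 3  ->  a_2 = 3/2
  x^1: 6 a_3 = 0  ->  a_3 = 0
  x^2: 12 a_4 + a_2 = 0  ->  12 a_4 = -a_2 = -3/2  ->  a_4 = -1/8
  x^3: 20 a_5 + 2 a_3 = 0  ->  20 a_5 = -2 a_3 = 0  ->  a_5 = 0
Truncated series: y(x) = 3 + (3/2) x^2 - (1/8) x^4 + O(x^6).

a_0 = 3; a_1 = 0; a_2 = 3/2; a_3 = 0; a_4 = -1/8; a_5 = 0


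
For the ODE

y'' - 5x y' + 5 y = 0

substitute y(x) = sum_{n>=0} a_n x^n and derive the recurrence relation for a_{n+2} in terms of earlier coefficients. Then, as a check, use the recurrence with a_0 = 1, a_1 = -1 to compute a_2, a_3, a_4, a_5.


Substitute y = sum_n a_n x^n.
y''(x) has coefficient (n+2)(n+1) a_{n+2} at x^n;
-5 x y'(x) has coefficient -5 n a_n at x^n (shift);
5 y(x) has coefficient 5 a_n at x^n.
Matching x^n: (n+2)(n+1) a_{n+2} + (-5n + 5) a_n = 0.
Thus a_{n+2} = (5n - 5) / ((n+1)(n+2)) * a_n.

Check with a_0 = 1, a_1 = -1 (apply the recurrence for n = 0, 1, 2, 3): a_0 = 1, a_1 = -1, a_2 = -5/2, a_3 = 0, a_4 = -25/24, a_5 = 0.

a_(n+2) = (5n - 5) / ((n+1)(n+2)) * a_n; check: a_0 = 1, a_1 = -1, a_2 = -5/2, a_3 = 0, a_4 = -25/24, a_5 = 0


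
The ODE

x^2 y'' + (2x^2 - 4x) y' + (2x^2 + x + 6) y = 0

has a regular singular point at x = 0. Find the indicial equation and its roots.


Divide by x^2 to reach normal form y'' + P_1(x) y' + P_2(x) y = 0 with P_1(x) = 2 - 4/x and P_2(x) = 2 + 1/x + 6/x^2.
x = 0 is a singular point because the y'-coefficient 2 - 4/x has a pole at x = 0 and the y-coefficient 2 + 1/x + 6/x^2 has a pole at x = 0.
It is a regular singular point because x P_1(x) = p(x) = 2x - 4 and x^2 P_2(x) = q(x) = 2x^2 + x + 6 are polynomials, hence analytic at x = 0.
p(0) = -4,  q(0) = 6.
Indicial equation: r(r-1) + p(0) r + q(0) = 0, i.e. r^2 + (p(0) - 1) r + q(0) = 0, i.e. r^2 - 5 r + 6 = 0.
Discriminant: (-5)^2 - 4(6) = 1, so r = (5 ± 1)/2.
Solving: r_1 = 3, r_2 = 2.

indicial: r^2 - 5 r + 6 = 0; roots r_1 = 3, r_2 = 2


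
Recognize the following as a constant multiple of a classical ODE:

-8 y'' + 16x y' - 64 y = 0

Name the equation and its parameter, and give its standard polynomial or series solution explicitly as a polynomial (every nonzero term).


All three coefficients share the factor -8; dividing through by -8 gives  y'' - 2x y' + 8 y = 0.
This matches the Hermite equation y'' - 2x y' + 2n y = 0 with 2n = 8, so n = 4; the polynomial solution is H_4(x).
With y = sum_k a_k x^k, matching x^k gives (k+2)(k+1) a_{k+2} = 2(k - n) a_k = 2(k - 4) a_k. The right side vanishes at k = 4, so the series with the parity of 4 terminates at degree 4.
Standard normalization: leading coefficient of H_n is 2^n, so a_4 = 2^4 = 16. Work downward with a_k = (k+1)(k+2) a_{k+2} / (2(k - n)):
  a_2 = (3)(4)(16) / (2(2 - 4)) = 192/(-4) = -48
  a_0 = (1)(2)(-48) / (2(0 - 4)) = -96/(-8) = 12
Hence H_4(x) = 16 x^4 - 48 x^2 + 12.

H_4(x); series = 16 x^4 - 48 x^2 + 12


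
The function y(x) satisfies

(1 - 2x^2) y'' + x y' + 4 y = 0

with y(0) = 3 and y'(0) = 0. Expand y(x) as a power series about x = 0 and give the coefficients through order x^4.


Ansatz: y(x) = sum_{n>=0} a_n x^n, so y'(x) = sum_{n>=1} n a_n x^(n-1) and y''(x) = sum_{n>=2} n(n-1) a_n x^(n-2).
Substitute into P(x) y'' + Q(x) y' + R(x) y = 0 with P(x) = 1 - 2x^2, Q(x) = x, R(x) = 4, and match powers of x.
Initial conditions: a_0 = 3, a_1 = 0.
Setting the coefficient of each power of x to zero and solving order by order (substituting the coefficients already found):
  x^0: 2 a_2 + 4 a_0 = 0  ->  2 a_2 = -4 a_0 = -12  ->  a_2 = -6
  x^1: 6 a_3 + 5 a_1 = 0  ->  6 a_3 = -5 a_1 = 0  ->  a_3 = 0
  x^2: 12 a_4 + 2 a_2 = 0  ->  12 a_4 = -2 a_2 = 12  ->  a_4 = 1
Truncated series: y(x) = 3 - 6 x^2 + x^4 + O(x^5).

a_0 = 3; a_1 = 0; a_2 = -6; a_3 = 0; a_4 = 1


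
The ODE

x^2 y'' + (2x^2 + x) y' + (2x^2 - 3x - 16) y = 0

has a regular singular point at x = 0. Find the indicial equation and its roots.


Divide by x^2 to reach normal form y'' + P_1(x) y' + P_2(x) y = 0 with P_1(x) = 2 + 1/x and P_2(x) = 2 - 3/x - 16/x^2.
x = 0 is a singular point because the y'-coefficient 2 + 1/x has a pole at x = 0 and the y-coefficient 2 - 3/x - 16/x^2 has a pole at x = 0.
It is a regular singular point because x P_1(x) = p(x) = 2x + 1 and x^2 P_2(x) = q(x) = 2x^2 - 3x - 16 are polynomials, hence analytic at x = 0.
p(0) = 1,  q(0) = -16.
Indicial equation: r(r-1) + p(0) r + q(0) = 0, i.e. r^2 + (p(0) - 1) r + q(0) = 0, i.e. r^2 - 16 = 0.
Discriminant: (0)^2 - 4(-16) = 64, so r = (0 ± 8)/2.
Solving: r_1 = 4, r_2 = -4.

indicial: r^2 - 16 = 0; roots r_1 = 4, r_2 = -4


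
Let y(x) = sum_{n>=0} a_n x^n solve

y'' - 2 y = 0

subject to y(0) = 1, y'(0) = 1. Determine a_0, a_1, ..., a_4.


Ansatz: y(x) = sum_{n>=0} a_n x^n, so y'(x) = sum_{n>=1} n a_n x^(n-1) and y''(x) = sum_{n>=2} n(n-1) a_n x^(n-2).
Substitute into P(x) y'' + Q(x) y' + R(x) y = 0 with P(x) = 1, Q(x) = 0, R(x) = -2, and match powers of x.
Initial conditions: a_0 = 1, a_1 = 1.
Setting the coefficient of each power of x to zero and solving order by order (substituting the coefficients already found):
  x^0: 2 a_2 - 2 a_0 = 0  ->  2 a_2 = 2 a_0 = 2  ->  a_2 = 1
  x^1: 6 a_3 - 2 a_1 = 0  ->  6 a_3 = 2 a_1 = 2  ->  a_3 = 1/3
  x^2: 12 a_4 - 2 a_2 = 0  ->  12 a_4 = 2 a_2 = 2  ->  a_4 = 1/6
Truncated series: y(x) = 1 + x + x^2 + (1/3) x^3 + (1/6) x^4 + O(x^5).

a_0 = 1; a_1 = 1; a_2 = 1; a_3 = 1/3; a_4 = 1/6


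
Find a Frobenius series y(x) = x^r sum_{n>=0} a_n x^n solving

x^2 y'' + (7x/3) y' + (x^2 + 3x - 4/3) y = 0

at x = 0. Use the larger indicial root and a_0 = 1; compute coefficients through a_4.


Write in Frobenius form y'' + (p(x)/x) y' + (q(x)/x^2) y = 0:
  p(x) = 7/3,  q(x) = x^2 + 3x - 4/3.
Indicial equation: r(r-1) + (7/3) r + (-4/3) = 0 -> roots r_1 = 2/3, r_2 = -2.
Take r = r_1 = 2/3. Let y(x) = x^r sum_{n>=0} a_n x^n with a_0 = 1.
Substitute y = x^r sum a_n x^n and match x^{r+n}. The recurrence is
  D(n) a_n + 3 a_{n-1} + 1 a_{n-2} = 0,  where D(n) = (r+n)(r+n-1) + (7/3)(r+n) + (-4/3).
  a_n = [-3 a_{n-1} - 1 a_{n-2}] / D(n).
Since the indicial polynomial factors as (r - r_1)(r - r_2), D(n) = (r_1 + n - r_1)(r_1 + n - r_2) = n(n + 8/3).
Evaluating step by step (a_0 = 1):
  n = 1: D(1) = 1(1 + 8/3) = 11/3; numerator = -3(1) = -3; a_1 = (-3)/(11/3) = -9/11
  n = 2: D(2) = 2(2 + 8/3) = 28/3; numerator = -3(-9/11) - 1(1) = 16/11; a_2 = (16/11)/(28/3) = 12/77
  n = 3: D(3) = 3(3 + 8/3) = 17; numerator = -3(12/77) - 1(-9/11) = 27/77; a_3 = (27/77)/(17) = 27/1309
  n = 4: D(4) = 4(4 + 8/3) = 80/3; numerator = -3(27/1309) - 1(12/77) = -285/1309; a_4 = (-285/1309)/(80/3) = -171/20944

r = 2/3; a_0 = 1; a_1 = -9/11; a_2 = 12/77; a_3 = 27/1309; a_4 = -171/20944


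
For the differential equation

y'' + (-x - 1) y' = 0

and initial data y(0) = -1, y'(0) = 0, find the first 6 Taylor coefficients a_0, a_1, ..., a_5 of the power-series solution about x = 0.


Ansatz: y(x) = sum_{n>=0} a_n x^n, so y'(x) = sum_{n>=1} n a_n x^(n-1) and y''(x) = sum_{n>=2} n(n-1) a_n x^(n-2).
Substitute into P(x) y'' + Q(x) y' + R(x) y = 0 with P(x) = 1, Q(x) = -x - 1, R(x) = 0, and match powers of x.
Initial conditions: a_0 = -1, a_1 = 0.
Setting the coefficient of each power of x to zero and solving order by order (substituting the coefficients already found):
  x^0: 2 a_2 - a_1 = 0  ->  2 a_2 = a_1 = 0  ->  a_2 = 0
  x^1: 6 a_3 - 2 a_2 - a_1 = 0  ->  6 a_3 = 2 a_2 + a_1 = 0  ->  a_3 = 0
  x^2: 12 a_4 - 3 a_3 - 2 a_2 = 0  ->  12 a_4 = 3 a_3 + 2 a_2 = 0  ->  a_4 = 0
  x^3: 20 a_5 - 4 a_4 - 3 a_3 = 0  ->  20 a_5 = 4 a_4 + 3 a_3 = 0  ->  a_5 = 0
Truncated series: y(x) = -1 + O(x^6).

a_0 = -1; a_1 = 0; a_2 = 0; a_3 = 0; a_4 = 0; a_5 = 0


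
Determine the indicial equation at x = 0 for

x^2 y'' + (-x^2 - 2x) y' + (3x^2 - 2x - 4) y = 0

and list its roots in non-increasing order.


Divide by x^2 to reach normal form y'' + P_1(x) y' + P_2(x) y = 0 with P_1(x) = -1 - 2/x and P_2(x) = 3 - 2/x - 4/x^2.
x = 0 is a singular point because the y'-coefficient -1 - 2/x has a pole at x = 0 and the y-coefficient 3 - 2/x - 4/x^2 has a pole at x = 0.
It is a regular singular point because x P_1(x) = p(x) = -x - 2 and x^2 P_2(x) = q(x) = 3x^2 - 2x - 4 are polynomials, hence analytic at x = 0.
p(0) = -2,  q(0) = -4.
Indicial equation: r(r-1) + p(0) r + q(0) = 0, i.e. r^2 + (p(0) - 1) r + q(0) = 0, i.e. r^2 - 3 r - 4 = 0.
Discriminant: (-3)^2 - 4(-4) = 25, so r = (3 ± 5)/2.
Solving: r_1 = 4, r_2 = -1.

indicial: r^2 - 3 r - 4 = 0; roots r_1 = 4, r_2 = -1


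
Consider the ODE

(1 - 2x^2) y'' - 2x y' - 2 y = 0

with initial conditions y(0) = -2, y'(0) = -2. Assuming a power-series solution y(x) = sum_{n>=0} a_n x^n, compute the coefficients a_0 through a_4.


Ansatz: y(x) = sum_{n>=0} a_n x^n, so y'(x) = sum_{n>=1} n a_n x^(n-1) and y''(x) = sum_{n>=2} n(n-1) a_n x^(n-2).
Substitute into P(x) y'' + Q(x) y' + R(x) y = 0 with P(x) = 1 - 2x^2, Q(x) = -2x, R(x) = -2, and match powers of x.
Initial conditions: a_0 = -2, a_1 = -2.
Setting the coefficient of each power of x to zero and solving order by order (substituting the coefficients already found):
  x^0: 2 a_2 - 2 a_0 = 0  ->  2 a_2 = 2 a_0 = -4  ->  a_2 = -2
  x^1: 6 a_3 - 4 a_1 = 0  ->  6 a_3 = 4 a_1 = -8  ->  a_3 = -4/3
  x^2: 12 a_4 - 10 a_2 = 0  ->  12 a_4 = 10 a_2 = -20  ->  a_4 = -5/3
Truncated series: y(x) = -2 - 2 x - 2 x^2 - (4/3) x^3 - (5/3) x^4 + O(x^5).

a_0 = -2; a_1 = -2; a_2 = -2; a_3 = -4/3; a_4 = -5/3


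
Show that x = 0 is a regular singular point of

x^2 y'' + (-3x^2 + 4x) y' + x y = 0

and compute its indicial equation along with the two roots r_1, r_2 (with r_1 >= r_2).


Divide by x^2 to reach normal form y'' + P_1(x) y' + P_2(x) y = 0 with P_1(x) = -3 + 4/x and P_2(x) = 1/x.
x = 0 is a singular point because the y'-coefficient -3 + 4/x has a pole at x = 0 and the y-coefficient 1/x has a pole at x = 0.
It is a regular singular point because x P_1(x) = p(x) = 4 - 3x and x^2 P_2(x) = q(x) = x are polynomials, hence analytic at x = 0.
p(0) = 4,  q(0) = 0.
Indicial equation: r(r-1) + p(0) r + q(0) = 0, i.e. r^2 + (p(0) - 1) r + q(0) = 0, i.e. r^2 + 3 r = 0.
Discriminant: (3)^2 - 4(0) = 9, so r = (-3 ± 3)/2.
Solving: r_1 = 0, r_2 = -3.

indicial: r^2 + 3 r = 0; roots r_1 = 0, r_2 = -3


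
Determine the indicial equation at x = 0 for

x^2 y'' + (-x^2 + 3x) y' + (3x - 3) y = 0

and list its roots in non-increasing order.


Divide by x^2 to reach normal form y'' + P_1(x) y' + P_2(x) y = 0 with P_1(x) = -1 + 3/x and P_2(x) = 3/x - 3/x^2.
x = 0 is a singular point because the y'-coefficient -1 + 3/x has a pole at x = 0 and the y-coefficient 3/x - 3/x^2 has a pole at x = 0.
It is a regular singular point because x P_1(x) = p(x) = 3 - x and x^2 P_2(x) = q(x) = 3x - 3 are polynomials, hence analytic at x = 0.
p(0) = 3,  q(0) = -3.
Indicial equation: r(r-1) + p(0) r + q(0) = 0, i.e. r^2 + (p(0) - 1) r + q(0) = 0, i.e. r^2 + 2 r - 3 = 0.
Discriminant: (2)^2 - 4(-3) = 16, so r = (-2 ± 4)/2.
Solving: r_1 = 1, r_2 = -3.

indicial: r^2 + 2 r - 3 = 0; roots r_1 = 1, r_2 = -3


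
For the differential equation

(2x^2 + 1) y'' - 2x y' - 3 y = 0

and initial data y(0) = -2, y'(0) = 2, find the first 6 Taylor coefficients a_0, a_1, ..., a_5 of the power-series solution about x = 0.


Ansatz: y(x) = sum_{n>=0} a_n x^n, so y'(x) = sum_{n>=1} n a_n x^(n-1) and y''(x) = sum_{n>=2} n(n-1) a_n x^(n-2).
Substitute into P(x) y'' + Q(x) y' + R(x) y = 0 with P(x) = 2x^2 + 1, Q(x) = -2x, R(x) = -3, and match powers of x.
Initial conditions: a_0 = -2, a_1 = 2.
Setting the coefficient of each power of x to zero and solving order by order (substituting the coefficients already found):
  x^0: 2 a_2 - 3 a_0 = 0  ->  2 a_2 = 3 a_0 = -6  ->  a_2 = -3
  x^1: 6 a_3 - 5 a_1 = 0  ->  6 a_3 = 5 a_1 = 10  ->  a_3 = 5/3
  x^2: 12 a_4 - 3 a_2 = 0  ->  12 a_4 = 3 a_2 = -9  ->  a_4 = -3/4
  x^3: 20 a_5 + 3 a_3 = 0  ->  20 a_5 = -3 a_3 = -5  ->  a_5 = -1/4
Truncated series: y(x) = -2 + 2 x - 3 x^2 + (5/3) x^3 - (3/4) x^4 - (1/4) x^5 + O(x^6).

a_0 = -2; a_1 = 2; a_2 = -3; a_3 = 5/3; a_4 = -3/4; a_5 = -1/4


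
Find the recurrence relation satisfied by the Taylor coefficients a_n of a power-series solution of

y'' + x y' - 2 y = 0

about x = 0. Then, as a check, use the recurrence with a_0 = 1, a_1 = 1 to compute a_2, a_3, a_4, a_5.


Substitute y = sum_n a_n x^n.
y''(x) has coefficient (n+2)(n+1) a_{n+2} at x^n;
x y'(x) has coefficient n a_n at x^n (shift);
-2 y(x) has coefficient -2 a_n at x^n.
Matching x^n: (n+2)(n+1) a_{n+2} + (n - 2) a_n = 0.
Thus a_{n+2} = (-n + 2) / ((n+1)(n+2)) * a_n.

Check with a_0 = 1, a_1 = 1 (apply the recurrence for n = 0, 1, 2, 3): a_0 = 1, a_1 = 1, a_2 = 1, a_3 = 1/6, a_4 = 0, a_5 = -1/120.

a_(n+2) = (-n + 2) / ((n+1)(n+2)) * a_n; check: a_0 = 1, a_1 = 1, a_2 = 1, a_3 = 1/6, a_4 = 0, a_5 = -1/120


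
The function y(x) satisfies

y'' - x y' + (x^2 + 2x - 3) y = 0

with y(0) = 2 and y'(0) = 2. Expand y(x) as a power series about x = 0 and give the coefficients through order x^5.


Ansatz: y(x) = sum_{n>=0} a_n x^n, so y'(x) = sum_{n>=1} n a_n x^(n-1) and y''(x) = sum_{n>=2} n(n-1) a_n x^(n-2).
Substitute into P(x) y'' + Q(x) y' + R(x) y = 0 with P(x) = 1, Q(x) = -x, R(x) = x^2 + 2x - 3, and match powers of x.
Initial conditions: a_0 = 2, a_1 = 2.
Setting the coefficient of each power of x to zero and solving order by order (substituting the coefficients already found):
  x^0: 2 a_2 - 3 a_0 = 0  ->  2 a_2 = 3 a_0 = 6  ->  a_2 = 3
  x^1: 6 a_3 - 4 a_1 + 2 a_0 = 0  ->  6 a_3 = 4 a_1 - 2 a_0 = 4  ->  a_3 = 2/3
  x^2: 12 a_4 - 5 a_2 + 2 a_1 + a_0 = 0  ->  12 a_4 = 5 a_2 - 2 a_1 - a_0 = 9  ->  a_4 = 3/4
  x^3: 20 a_5 - 6 a_3 + 2 a_2 + a_1 = 0  ->  20 a_5 = 6 a_3 - 2 a_2 - a_1 = -4  ->  a_5 = -1/5
Truncated series: y(x) = 2 + 2 x + 3 x^2 + (2/3) x^3 + (3/4) x^4 - (1/5) x^5 + O(x^6).

a_0 = 2; a_1 = 2; a_2 = 3; a_3 = 2/3; a_4 = 3/4; a_5 = -1/5


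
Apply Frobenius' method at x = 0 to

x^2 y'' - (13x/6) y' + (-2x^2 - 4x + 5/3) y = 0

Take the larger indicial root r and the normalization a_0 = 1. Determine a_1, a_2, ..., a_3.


Write in Frobenius form y'' + (p(x)/x) y' + (q(x)/x^2) y = 0:
  p(x) = -13/6,  q(x) = -2x^2 - 4x + 5/3.
Indicial equation: r(r-1) + (-13/6) r + (5/3) = 0 -> roots r_1 = 5/2, r_2 = 2/3.
Take r = r_1 = 5/2. Let y(x) = x^r sum_{n>=0} a_n x^n with a_0 = 1.
Substitute y = x^r sum a_n x^n and match x^{r+n}. The recurrence is
  D(n) a_n - 4 a_{n-1} - 2 a_{n-2} = 0,  where D(n) = (r+n)(r+n-1) + (-13/6)(r+n) + (5/3).
  a_n = [4 a_{n-1} + 2 a_{n-2}] / D(n).
Since the indicial polynomial factors as (r - r_1)(r - r_2), D(n) = (r_1 + n - r_1)(r_1 + n - r_2) = n(n + 11/6).
Evaluating step by step (a_0 = 1):
  n = 1: D(1) = 1(1 + 11/6) = 17/6; numerator = 4(1) = 4; a_1 = (4)/(17/6) = 24/17
  n = 2: D(2) = 2(2 + 11/6) = 23/3; numerator = 4(24/17) + 2(1) = 130/17; a_2 = (130/17)/(23/3) = 390/391
  n = 3: D(3) = 3(3 + 11/6) = 29/2; numerator = 4(390/391) + 2(24/17) = 2664/391; a_3 = (2664/391)/(29/2) = 5328/11339

r = 5/2; a_0 = 1; a_1 = 24/17; a_2 = 390/391; a_3 = 5328/11339


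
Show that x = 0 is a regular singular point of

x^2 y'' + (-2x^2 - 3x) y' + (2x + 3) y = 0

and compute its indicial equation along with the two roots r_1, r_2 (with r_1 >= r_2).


Divide by x^2 to reach normal form y'' + P_1(x) y' + P_2(x) y = 0 with P_1(x) = -2 - 3/x and P_2(x) = 2/x + 3/x^2.
x = 0 is a singular point because the y'-coefficient -2 - 3/x has a pole at x = 0 and the y-coefficient 2/x + 3/x^2 has a pole at x = 0.
It is a regular singular point because x P_1(x) = p(x) = -2x - 3 and x^2 P_2(x) = q(x) = 2x + 3 are polynomials, hence analytic at x = 0.
p(0) = -3,  q(0) = 3.
Indicial equation: r(r-1) + p(0) r + q(0) = 0, i.e. r^2 + (p(0) - 1) r + q(0) = 0, i.e. r^2 - 4 r + 3 = 0.
Discriminant: (-4)^2 - 4(3) = 4, so r = (4 ± 2)/2.
Solving: r_1 = 3, r_2 = 1.

indicial: r^2 - 4 r + 3 = 0; roots r_1 = 3, r_2 = 1


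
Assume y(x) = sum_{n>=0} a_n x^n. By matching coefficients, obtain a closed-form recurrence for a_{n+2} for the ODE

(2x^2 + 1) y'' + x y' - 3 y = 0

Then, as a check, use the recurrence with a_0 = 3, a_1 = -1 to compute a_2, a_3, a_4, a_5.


Substitute y = sum_n a_n x^n.
(1 + 2 x^2) y'' contributes (n+2)(n+1) a_{n+2} + 2 n(n-1) a_n at x^n.
x y'(x) contributes n a_n at x^n.
-3 y(x) contributes -3 a_n at x^n.
Matching x^n: (n+2)(n+1) a_{n+2} + (2 n(n-1) + n - 3) a_n = 0.
Thus a_{n+2} = (-2 n(n-1) - n + 3) / ((n+1)(n+2)) * a_n.

Check with a_0 = 3, a_1 = -1 (apply the recurrence for n = 0, 1, 2, 3): a_0 = 3, a_1 = -1, a_2 = 9/2, a_3 = -1/3, a_4 = -9/8, a_5 = 1/5.

a_(n+2) = (-2 n(n-1) - n + 3) / ((n+1)(n+2)) * a_n; check: a_0 = 3, a_1 = -1, a_2 = 9/2, a_3 = -1/3, a_4 = -9/8, a_5 = 1/5


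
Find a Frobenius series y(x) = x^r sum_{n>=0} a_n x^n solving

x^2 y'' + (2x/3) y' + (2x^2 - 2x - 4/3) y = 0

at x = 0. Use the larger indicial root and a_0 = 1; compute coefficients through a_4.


Write in Frobenius form y'' + (p(x)/x) y' + (q(x)/x^2) y = 0:
  p(x) = 2/3,  q(x) = 2x^2 - 2x - 4/3.
Indicial equation: r(r-1) + (2/3) r + (-4/3) = 0 -> roots r_1 = 4/3, r_2 = -1.
Take r = r_1 = 4/3. Let y(x) = x^r sum_{n>=0} a_n x^n with a_0 = 1.
Substitute y = x^r sum a_n x^n and match x^{r+n}. The recurrence is
  D(n) a_n - 2 a_{n-1} + 2 a_{n-2} = 0,  where D(n) = (r+n)(r+n-1) + (2/3)(r+n) + (-4/3).
  a_n = [2 a_{n-1} - 2 a_{n-2}] / D(n).
Since the indicial polynomial factors as (r - r_1)(r - r_2), D(n) = (r_1 + n - r_1)(r_1 + n - r_2) = n(n + 7/3).
Evaluating step by step (a_0 = 1):
  n = 1: D(1) = 1(1 + 7/3) = 10/3; numerator = 2(1) = 2; a_1 = (2)/(10/3) = 3/5
  n = 2: D(2) = 2(2 + 7/3) = 26/3; numerator = 2(3/5) - 2(1) = -4/5; a_2 = (-4/5)/(26/3) = -6/65
  n = 3: D(3) = 3(3 + 7/3) = 16; numerator = 2(-6/65) - 2(3/5) = -18/13; a_3 = (-18/13)/(16) = -9/104
  n = 4: D(4) = 4(4 + 7/3) = 76/3; numerator = 2(-9/104) - 2(-6/65) = 3/260; a_4 = (3/260)/(76/3) = 9/19760

r = 4/3; a_0 = 1; a_1 = 3/5; a_2 = -6/65; a_3 = -9/104; a_4 = 9/19760


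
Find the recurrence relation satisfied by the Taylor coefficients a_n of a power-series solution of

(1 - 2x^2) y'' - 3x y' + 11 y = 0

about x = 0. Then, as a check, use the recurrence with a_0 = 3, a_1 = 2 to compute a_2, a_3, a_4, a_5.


Substitute y = sum_n a_n x^n.
(1 - 2 x^2) y'' contributes (n+2)(n+1) a_{n+2} - 2 n(n-1) a_n at x^n.
-3 x y'(x) contributes -3 n a_n at x^n.
11 y(x) contributes 11 a_n at x^n.
Matching x^n: (n+2)(n+1) a_{n+2} + (-2 n(n-1) - 3 n + 11) a_n = 0.
Thus a_{n+2} = (2 n(n-1) + 3 n - 11) / ((n+1)(n+2)) * a_n.

Check with a_0 = 3, a_1 = 2 (apply the recurrence for n = 0, 1, 2, 3): a_0 = 3, a_1 = 2, a_2 = -33/2, a_3 = -8/3, a_4 = 11/8, a_5 = -4/3.

a_(n+2) = (2 n(n-1) + 3 n - 11) / ((n+1)(n+2)) * a_n; check: a_0 = 3, a_1 = 2, a_2 = -33/2, a_3 = -8/3, a_4 = 11/8, a_5 = -4/3


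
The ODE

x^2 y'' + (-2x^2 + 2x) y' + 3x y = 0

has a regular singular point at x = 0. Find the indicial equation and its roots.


Divide by x^2 to reach normal form y'' + P_1(x) y' + P_2(x) y = 0 with P_1(x) = -2 + 2/x and P_2(x) = 3/x.
x = 0 is a singular point because the y'-coefficient -2 + 2/x has a pole at x = 0 and the y-coefficient 3/x has a pole at x = 0.
It is a regular singular point because x P_1(x) = p(x) = 2 - 2x and x^2 P_2(x) = q(x) = 3x are polynomials, hence analytic at x = 0.
p(0) = 2,  q(0) = 0.
Indicial equation: r(r-1) + p(0) r + q(0) = 0, i.e. r^2 + (p(0) - 1) r + q(0) = 0, i.e. r^2 + 1 r = 0.
Discriminant: (1)^2 - 4(0) = 1, so r = (-1 ± 1)/2.
Solving: r_1 = 0, r_2 = -1.

indicial: r^2 + 1 r = 0; roots r_1 = 0, r_2 = -1


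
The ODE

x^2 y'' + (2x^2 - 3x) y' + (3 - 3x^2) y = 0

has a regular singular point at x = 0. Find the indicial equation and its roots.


Divide by x^2 to reach normal form y'' + P_1(x) y' + P_2(x) y = 0 with P_1(x) = 2 - 3/x and P_2(x) = -3 + 3/x^2.
x = 0 is a singular point because the y'-coefficient 2 - 3/x has a pole at x = 0 and the y-coefficient -3 + 3/x^2 has a pole at x = 0.
It is a regular singular point because x P_1(x) = p(x) = 2x - 3 and x^2 P_2(x) = q(x) = 3 - 3x^2 are polynomials, hence analytic at x = 0.
p(0) = -3,  q(0) = 3.
Indicial equation: r(r-1) + p(0) r + q(0) = 0, i.e. r^2 + (p(0) - 1) r + q(0) = 0, i.e. r^2 - 4 r + 3 = 0.
Discriminant: (-4)^2 - 4(3) = 4, so r = (4 ± 2)/2.
Solving: r_1 = 3, r_2 = 1.

indicial: r^2 - 4 r + 3 = 0; roots r_1 = 3, r_2 = 1
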